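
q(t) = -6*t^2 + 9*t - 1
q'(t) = 9 - 12*t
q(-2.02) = -43.66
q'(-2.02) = 33.24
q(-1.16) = -19.51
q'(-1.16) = 22.92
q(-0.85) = -12.98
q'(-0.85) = 19.20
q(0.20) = 0.56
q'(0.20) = 6.60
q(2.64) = -19.06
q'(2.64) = -22.68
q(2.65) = -19.28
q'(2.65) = -22.80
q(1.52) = -1.18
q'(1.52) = -9.24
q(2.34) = -12.79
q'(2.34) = -19.08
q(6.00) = -163.00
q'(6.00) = -63.00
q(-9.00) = -568.00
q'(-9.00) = 117.00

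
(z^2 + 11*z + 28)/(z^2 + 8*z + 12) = (z^2 + 11*z + 28)/(z^2 + 8*z + 12)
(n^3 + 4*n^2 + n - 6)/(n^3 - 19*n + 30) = (n^3 + 4*n^2 + n - 6)/(n^3 - 19*n + 30)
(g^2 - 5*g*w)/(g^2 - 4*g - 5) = g*(-g + 5*w)/(-g^2 + 4*g + 5)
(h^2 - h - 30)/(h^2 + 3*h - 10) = (h - 6)/(h - 2)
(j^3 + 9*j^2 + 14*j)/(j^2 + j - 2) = j*(j + 7)/(j - 1)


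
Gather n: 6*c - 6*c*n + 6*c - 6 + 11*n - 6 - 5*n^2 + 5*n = 12*c - 5*n^2 + n*(16 - 6*c) - 12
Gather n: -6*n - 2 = -6*n - 2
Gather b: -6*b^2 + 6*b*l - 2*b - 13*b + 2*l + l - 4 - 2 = -6*b^2 + b*(6*l - 15) + 3*l - 6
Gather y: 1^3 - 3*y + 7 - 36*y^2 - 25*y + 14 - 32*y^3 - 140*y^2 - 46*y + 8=-32*y^3 - 176*y^2 - 74*y + 30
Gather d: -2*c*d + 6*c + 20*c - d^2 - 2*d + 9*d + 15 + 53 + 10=26*c - d^2 + d*(7 - 2*c) + 78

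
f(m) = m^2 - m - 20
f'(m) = 2*m - 1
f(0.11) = -20.10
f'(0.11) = -0.78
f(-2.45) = -11.55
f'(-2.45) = -5.90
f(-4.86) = 8.48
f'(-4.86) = -10.72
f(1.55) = -19.15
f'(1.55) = 2.10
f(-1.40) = -16.64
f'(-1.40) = -3.80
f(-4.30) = 2.79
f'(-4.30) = -9.60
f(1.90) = -18.29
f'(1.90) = 2.80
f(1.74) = -18.71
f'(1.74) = 2.48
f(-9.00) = 70.00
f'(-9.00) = -19.00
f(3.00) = -14.00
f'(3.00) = 5.00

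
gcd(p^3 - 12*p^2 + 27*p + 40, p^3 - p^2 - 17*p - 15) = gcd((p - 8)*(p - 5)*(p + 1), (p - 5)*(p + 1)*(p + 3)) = p^2 - 4*p - 5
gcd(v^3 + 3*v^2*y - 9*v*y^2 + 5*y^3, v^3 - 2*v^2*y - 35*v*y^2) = v + 5*y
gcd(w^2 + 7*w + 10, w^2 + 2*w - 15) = w + 5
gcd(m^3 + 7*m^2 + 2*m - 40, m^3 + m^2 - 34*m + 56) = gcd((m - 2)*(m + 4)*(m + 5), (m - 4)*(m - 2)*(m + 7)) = m - 2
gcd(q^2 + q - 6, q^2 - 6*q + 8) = q - 2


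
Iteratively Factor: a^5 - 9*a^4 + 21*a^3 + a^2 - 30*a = (a - 5)*(a^4 - 4*a^3 + a^2 + 6*a) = (a - 5)*(a + 1)*(a^3 - 5*a^2 + 6*a) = (a - 5)*(a - 2)*(a + 1)*(a^2 - 3*a) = a*(a - 5)*(a - 2)*(a + 1)*(a - 3)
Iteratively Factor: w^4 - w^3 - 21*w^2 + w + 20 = (w - 1)*(w^3 - 21*w - 20) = (w - 1)*(w + 1)*(w^2 - w - 20) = (w - 5)*(w - 1)*(w + 1)*(w + 4)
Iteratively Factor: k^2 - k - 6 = (k - 3)*(k + 2)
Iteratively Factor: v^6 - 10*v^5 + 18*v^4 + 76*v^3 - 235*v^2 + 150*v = (v - 5)*(v^5 - 5*v^4 - 7*v^3 + 41*v^2 - 30*v) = (v - 5)*(v - 2)*(v^4 - 3*v^3 - 13*v^2 + 15*v) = (v - 5)^2*(v - 2)*(v^3 + 2*v^2 - 3*v) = v*(v - 5)^2*(v - 2)*(v^2 + 2*v - 3) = v*(v - 5)^2*(v - 2)*(v - 1)*(v + 3)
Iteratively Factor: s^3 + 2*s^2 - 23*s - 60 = (s + 3)*(s^2 - s - 20) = (s + 3)*(s + 4)*(s - 5)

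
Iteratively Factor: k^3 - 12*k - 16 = (k + 2)*(k^2 - 2*k - 8) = (k - 4)*(k + 2)*(k + 2)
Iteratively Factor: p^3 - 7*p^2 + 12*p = (p)*(p^2 - 7*p + 12) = p*(p - 3)*(p - 4)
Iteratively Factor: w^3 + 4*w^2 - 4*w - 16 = (w + 2)*(w^2 + 2*w - 8) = (w + 2)*(w + 4)*(w - 2)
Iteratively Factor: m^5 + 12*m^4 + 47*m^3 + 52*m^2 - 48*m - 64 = (m - 1)*(m^4 + 13*m^3 + 60*m^2 + 112*m + 64) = (m - 1)*(m + 4)*(m^3 + 9*m^2 + 24*m + 16) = (m - 1)*(m + 4)^2*(m^2 + 5*m + 4) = (m - 1)*(m + 1)*(m + 4)^2*(m + 4)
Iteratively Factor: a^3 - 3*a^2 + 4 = (a + 1)*(a^2 - 4*a + 4) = (a - 2)*(a + 1)*(a - 2)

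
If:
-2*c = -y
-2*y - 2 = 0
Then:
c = -1/2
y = -1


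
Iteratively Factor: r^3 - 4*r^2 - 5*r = (r - 5)*(r^2 + r) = r*(r - 5)*(r + 1)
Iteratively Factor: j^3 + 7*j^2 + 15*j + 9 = (j + 3)*(j^2 + 4*j + 3) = (j + 3)^2*(j + 1)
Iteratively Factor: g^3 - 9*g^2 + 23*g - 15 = (g - 5)*(g^2 - 4*g + 3) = (g - 5)*(g - 1)*(g - 3)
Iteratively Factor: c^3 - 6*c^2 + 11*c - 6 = (c - 2)*(c^2 - 4*c + 3) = (c - 2)*(c - 1)*(c - 3)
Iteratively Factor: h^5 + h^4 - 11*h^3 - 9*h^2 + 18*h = (h + 3)*(h^4 - 2*h^3 - 5*h^2 + 6*h) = (h - 3)*(h + 3)*(h^3 + h^2 - 2*h) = (h - 3)*(h - 1)*(h + 3)*(h^2 + 2*h) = h*(h - 3)*(h - 1)*(h + 3)*(h + 2)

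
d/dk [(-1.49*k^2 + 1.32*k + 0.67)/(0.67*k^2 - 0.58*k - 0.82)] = (-0.0202*k^2 + 1.5458*k - 0.6938)/(0.4489*k^4 - 0.7772*k^3 - 0.7624*k^2 + 0.9512*k + 0.6724)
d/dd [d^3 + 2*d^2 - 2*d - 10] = 3*d^2 + 4*d - 2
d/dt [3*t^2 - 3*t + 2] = 6*t - 3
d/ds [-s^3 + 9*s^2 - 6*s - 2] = -3*s^2 + 18*s - 6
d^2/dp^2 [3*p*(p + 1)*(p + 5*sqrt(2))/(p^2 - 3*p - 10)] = 12*(11*p^3 + 10*sqrt(2)*p^3 + 60*p^2 + 75*sqrt(2)*p^2 + 75*sqrt(2)*p + 150*p + 50 + 175*sqrt(2))/(p^6 - 9*p^5 - 3*p^4 + 153*p^3 + 30*p^2 - 900*p - 1000)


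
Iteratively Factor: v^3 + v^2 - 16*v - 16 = (v + 1)*(v^2 - 16) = (v + 1)*(v + 4)*(v - 4)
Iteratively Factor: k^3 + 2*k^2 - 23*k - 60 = (k - 5)*(k^2 + 7*k + 12) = (k - 5)*(k + 3)*(k + 4)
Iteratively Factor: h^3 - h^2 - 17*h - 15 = (h + 1)*(h^2 - 2*h - 15) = (h - 5)*(h + 1)*(h + 3)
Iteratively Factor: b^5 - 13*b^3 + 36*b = (b + 2)*(b^4 - 2*b^3 - 9*b^2 + 18*b) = (b - 3)*(b + 2)*(b^3 + b^2 - 6*b) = b*(b - 3)*(b + 2)*(b^2 + b - 6) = b*(b - 3)*(b - 2)*(b + 2)*(b + 3)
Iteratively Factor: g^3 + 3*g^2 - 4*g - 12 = (g + 3)*(g^2 - 4) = (g - 2)*(g + 3)*(g + 2)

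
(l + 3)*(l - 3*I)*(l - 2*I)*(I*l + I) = I*l^4 + 5*l^3 + 4*I*l^3 + 20*l^2 - 3*I*l^2 + 15*l - 24*I*l - 18*I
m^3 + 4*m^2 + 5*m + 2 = (m + 1)^2*(m + 2)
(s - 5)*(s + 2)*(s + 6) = s^3 + 3*s^2 - 28*s - 60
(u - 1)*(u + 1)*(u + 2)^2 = u^4 + 4*u^3 + 3*u^2 - 4*u - 4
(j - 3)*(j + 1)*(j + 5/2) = j^3 + j^2/2 - 8*j - 15/2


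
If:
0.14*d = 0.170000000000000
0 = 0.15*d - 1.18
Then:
No Solution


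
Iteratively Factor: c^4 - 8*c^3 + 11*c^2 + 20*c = (c - 5)*(c^3 - 3*c^2 - 4*c) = (c - 5)*(c - 4)*(c^2 + c) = c*(c - 5)*(c - 4)*(c + 1)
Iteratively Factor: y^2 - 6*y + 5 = (y - 5)*(y - 1)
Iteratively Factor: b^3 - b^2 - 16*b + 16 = (b + 4)*(b^2 - 5*b + 4) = (b - 4)*(b + 4)*(b - 1)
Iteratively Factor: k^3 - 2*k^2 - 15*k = (k)*(k^2 - 2*k - 15) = k*(k + 3)*(k - 5)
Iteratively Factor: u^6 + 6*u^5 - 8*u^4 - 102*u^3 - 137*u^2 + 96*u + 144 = (u + 3)*(u^5 + 3*u^4 - 17*u^3 - 51*u^2 + 16*u + 48) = (u + 3)*(u + 4)*(u^4 - u^3 - 13*u^2 + u + 12) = (u + 3)^2*(u + 4)*(u^3 - 4*u^2 - u + 4) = (u - 1)*(u + 3)^2*(u + 4)*(u^2 - 3*u - 4) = (u - 1)*(u + 1)*(u + 3)^2*(u + 4)*(u - 4)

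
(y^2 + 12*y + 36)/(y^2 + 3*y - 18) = (y + 6)/(y - 3)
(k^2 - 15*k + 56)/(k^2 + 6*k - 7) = (k^2 - 15*k + 56)/(k^2 + 6*k - 7)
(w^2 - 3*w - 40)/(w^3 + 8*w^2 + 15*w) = (w - 8)/(w*(w + 3))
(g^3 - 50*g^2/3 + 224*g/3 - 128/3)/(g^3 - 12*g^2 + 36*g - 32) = (3*g^2 - 26*g + 16)/(3*(g^2 - 4*g + 4))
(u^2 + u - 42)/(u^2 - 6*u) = (u + 7)/u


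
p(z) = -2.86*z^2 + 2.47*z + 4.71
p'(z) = 2.47 - 5.72*z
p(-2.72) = -23.17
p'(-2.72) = 18.03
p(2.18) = -3.50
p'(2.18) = -10.00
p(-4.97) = -78.21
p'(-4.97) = 30.90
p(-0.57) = 2.37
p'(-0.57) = 5.73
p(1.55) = 1.67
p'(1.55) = -6.40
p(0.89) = 4.64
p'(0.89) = -2.62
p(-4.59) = -66.88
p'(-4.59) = 28.72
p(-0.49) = 2.81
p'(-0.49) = 5.27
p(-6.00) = -113.07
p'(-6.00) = 36.79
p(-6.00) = -113.07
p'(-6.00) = 36.79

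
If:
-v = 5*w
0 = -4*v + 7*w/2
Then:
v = 0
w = 0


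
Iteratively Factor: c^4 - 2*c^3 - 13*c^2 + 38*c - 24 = (c - 2)*(c^3 - 13*c + 12) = (c - 2)*(c + 4)*(c^2 - 4*c + 3) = (c - 3)*(c - 2)*(c + 4)*(c - 1)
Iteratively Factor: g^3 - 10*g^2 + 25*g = (g - 5)*(g^2 - 5*g) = g*(g - 5)*(g - 5)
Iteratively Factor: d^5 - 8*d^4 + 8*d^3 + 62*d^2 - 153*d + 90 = (d - 5)*(d^4 - 3*d^3 - 7*d^2 + 27*d - 18) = (d - 5)*(d + 3)*(d^3 - 6*d^2 + 11*d - 6) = (d - 5)*(d - 3)*(d + 3)*(d^2 - 3*d + 2) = (d - 5)*(d - 3)*(d - 1)*(d + 3)*(d - 2)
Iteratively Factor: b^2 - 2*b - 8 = (b + 2)*(b - 4)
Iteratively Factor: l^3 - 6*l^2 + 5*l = (l - 1)*(l^2 - 5*l) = l*(l - 1)*(l - 5)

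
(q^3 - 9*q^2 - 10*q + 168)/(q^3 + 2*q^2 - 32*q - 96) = (q - 7)/(q + 4)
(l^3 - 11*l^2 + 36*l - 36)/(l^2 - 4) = (l^2 - 9*l + 18)/(l + 2)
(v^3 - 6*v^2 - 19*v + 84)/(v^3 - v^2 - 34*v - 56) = (v - 3)/(v + 2)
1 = 1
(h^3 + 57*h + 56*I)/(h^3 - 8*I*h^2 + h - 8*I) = (h + 7*I)/(h - I)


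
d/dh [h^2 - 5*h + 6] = 2*h - 5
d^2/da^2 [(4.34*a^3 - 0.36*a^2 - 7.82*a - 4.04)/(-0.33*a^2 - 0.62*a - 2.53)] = (-4.44089209850063e-16*a^5 - 1.77635683940025e-15*a^4 + 5.466224*a^3 - 40.009992*a^2 - 200.89344*a - 23.564296)/(0.035937*a^6 + 0.202554*a^5 + 1.207107*a^4 + 3.344156*a^3 + 9.254487*a^2 + 11.905674*a + 16.194277)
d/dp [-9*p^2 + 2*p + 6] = 2 - 18*p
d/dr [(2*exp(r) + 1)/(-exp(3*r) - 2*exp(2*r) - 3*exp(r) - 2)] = (4*exp(3*r) + 7*exp(2*r) + 4*exp(r) - 1)*exp(r)/(exp(6*r) + 4*exp(5*r) + 10*exp(4*r) + 16*exp(3*r) + 17*exp(2*r) + 12*exp(r) + 4)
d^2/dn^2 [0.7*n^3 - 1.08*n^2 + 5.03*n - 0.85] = 4.2*n - 2.16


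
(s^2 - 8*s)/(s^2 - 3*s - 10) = s*(8 - s)/(-s^2 + 3*s + 10)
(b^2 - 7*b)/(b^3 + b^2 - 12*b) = (b - 7)/(b^2 + b - 12)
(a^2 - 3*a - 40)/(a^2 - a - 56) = (a + 5)/(a + 7)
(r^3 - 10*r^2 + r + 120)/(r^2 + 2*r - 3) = (r^2 - 13*r + 40)/(r - 1)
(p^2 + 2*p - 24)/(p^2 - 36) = (p - 4)/(p - 6)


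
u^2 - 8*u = u*(u - 8)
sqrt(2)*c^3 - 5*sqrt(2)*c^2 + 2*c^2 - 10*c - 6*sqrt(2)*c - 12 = (c - 6)*(c + sqrt(2))*(sqrt(2)*c + sqrt(2))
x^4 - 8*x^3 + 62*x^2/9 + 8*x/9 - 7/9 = (x - 7)*(x - 1)*(x - 1/3)*(x + 1/3)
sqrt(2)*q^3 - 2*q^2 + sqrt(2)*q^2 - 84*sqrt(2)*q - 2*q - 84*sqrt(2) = (q - 7*sqrt(2))*(q + 6*sqrt(2))*(sqrt(2)*q + sqrt(2))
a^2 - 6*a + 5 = (a - 5)*(a - 1)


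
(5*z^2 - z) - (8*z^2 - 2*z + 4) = -3*z^2 + z - 4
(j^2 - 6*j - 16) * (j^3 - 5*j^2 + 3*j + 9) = j^5 - 11*j^4 + 17*j^3 + 71*j^2 - 102*j - 144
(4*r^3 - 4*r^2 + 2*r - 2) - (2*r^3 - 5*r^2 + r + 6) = 2*r^3 + r^2 + r - 8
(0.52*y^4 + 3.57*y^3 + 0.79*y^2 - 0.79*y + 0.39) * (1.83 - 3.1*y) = -1.612*y^5 - 10.1154*y^4 + 4.0841*y^3 + 3.8947*y^2 - 2.6547*y + 0.7137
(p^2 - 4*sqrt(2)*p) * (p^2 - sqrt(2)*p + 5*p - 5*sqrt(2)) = p^4 - 5*sqrt(2)*p^3 + 5*p^3 - 25*sqrt(2)*p^2 + 8*p^2 + 40*p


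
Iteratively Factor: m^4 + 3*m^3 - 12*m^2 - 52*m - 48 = (m - 4)*(m^3 + 7*m^2 + 16*m + 12) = (m - 4)*(m + 3)*(m^2 + 4*m + 4) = (m - 4)*(m + 2)*(m + 3)*(m + 2)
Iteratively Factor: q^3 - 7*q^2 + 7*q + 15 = (q - 5)*(q^2 - 2*q - 3) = (q - 5)*(q + 1)*(q - 3)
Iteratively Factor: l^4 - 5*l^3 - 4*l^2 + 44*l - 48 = (l + 3)*(l^3 - 8*l^2 + 20*l - 16) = (l - 2)*(l + 3)*(l^2 - 6*l + 8) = (l - 4)*(l - 2)*(l + 3)*(l - 2)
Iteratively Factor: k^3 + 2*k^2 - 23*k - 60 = (k + 4)*(k^2 - 2*k - 15) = (k - 5)*(k + 4)*(k + 3)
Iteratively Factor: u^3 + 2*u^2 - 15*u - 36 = (u + 3)*(u^2 - u - 12) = (u + 3)^2*(u - 4)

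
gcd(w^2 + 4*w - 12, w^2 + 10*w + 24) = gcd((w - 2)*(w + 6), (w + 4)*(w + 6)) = w + 6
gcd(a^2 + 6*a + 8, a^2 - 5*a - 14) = a + 2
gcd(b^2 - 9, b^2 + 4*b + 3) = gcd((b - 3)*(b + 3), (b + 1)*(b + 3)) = b + 3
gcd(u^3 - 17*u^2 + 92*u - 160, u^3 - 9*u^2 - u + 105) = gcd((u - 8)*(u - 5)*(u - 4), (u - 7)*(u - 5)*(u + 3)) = u - 5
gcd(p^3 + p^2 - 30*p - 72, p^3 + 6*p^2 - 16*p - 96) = p + 4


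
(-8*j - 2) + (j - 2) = -7*j - 4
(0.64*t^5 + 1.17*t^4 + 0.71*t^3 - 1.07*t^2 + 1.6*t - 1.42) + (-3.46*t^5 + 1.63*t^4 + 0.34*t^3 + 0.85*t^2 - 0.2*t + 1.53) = -2.82*t^5 + 2.8*t^4 + 1.05*t^3 - 0.22*t^2 + 1.4*t + 0.11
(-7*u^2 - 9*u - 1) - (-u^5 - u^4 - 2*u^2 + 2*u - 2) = u^5 + u^4 - 5*u^2 - 11*u + 1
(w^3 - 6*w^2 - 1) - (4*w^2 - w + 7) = w^3 - 10*w^2 + w - 8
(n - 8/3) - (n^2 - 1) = -n^2 + n - 5/3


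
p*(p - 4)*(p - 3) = p^3 - 7*p^2 + 12*p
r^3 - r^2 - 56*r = r*(r - 8)*(r + 7)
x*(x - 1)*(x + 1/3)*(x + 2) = x^4 + 4*x^3/3 - 5*x^2/3 - 2*x/3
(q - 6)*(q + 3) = q^2 - 3*q - 18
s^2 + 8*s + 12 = (s + 2)*(s + 6)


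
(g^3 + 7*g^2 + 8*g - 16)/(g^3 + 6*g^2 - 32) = (g - 1)/(g - 2)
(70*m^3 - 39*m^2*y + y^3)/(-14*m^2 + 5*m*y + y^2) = -5*m + y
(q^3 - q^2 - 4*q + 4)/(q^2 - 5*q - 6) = (-q^3 + q^2 + 4*q - 4)/(-q^2 + 5*q + 6)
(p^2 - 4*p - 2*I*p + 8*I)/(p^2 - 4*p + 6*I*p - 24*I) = (p - 2*I)/(p + 6*I)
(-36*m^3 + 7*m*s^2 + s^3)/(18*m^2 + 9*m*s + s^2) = -2*m + s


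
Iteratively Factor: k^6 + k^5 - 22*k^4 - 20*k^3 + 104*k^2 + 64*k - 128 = (k - 1)*(k^5 + 2*k^4 - 20*k^3 - 40*k^2 + 64*k + 128) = (k - 1)*(k + 4)*(k^4 - 2*k^3 - 12*k^2 + 8*k + 32) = (k - 4)*(k - 1)*(k + 4)*(k^3 + 2*k^2 - 4*k - 8) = (k - 4)*(k - 2)*(k - 1)*(k + 4)*(k^2 + 4*k + 4) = (k - 4)*(k - 2)*(k - 1)*(k + 2)*(k + 4)*(k + 2)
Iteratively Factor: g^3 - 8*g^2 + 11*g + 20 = (g - 5)*(g^2 - 3*g - 4) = (g - 5)*(g + 1)*(g - 4)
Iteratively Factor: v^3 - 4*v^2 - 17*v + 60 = (v + 4)*(v^2 - 8*v + 15) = (v - 3)*(v + 4)*(v - 5)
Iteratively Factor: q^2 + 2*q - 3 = (q + 3)*(q - 1)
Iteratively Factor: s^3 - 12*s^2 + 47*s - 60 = (s - 5)*(s^2 - 7*s + 12) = (s - 5)*(s - 4)*(s - 3)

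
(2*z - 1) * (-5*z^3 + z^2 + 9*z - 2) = -10*z^4 + 7*z^3 + 17*z^2 - 13*z + 2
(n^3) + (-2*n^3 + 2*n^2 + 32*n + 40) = -n^3 + 2*n^2 + 32*n + 40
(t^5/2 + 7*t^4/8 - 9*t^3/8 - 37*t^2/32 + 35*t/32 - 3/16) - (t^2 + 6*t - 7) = t^5/2 + 7*t^4/8 - 9*t^3/8 - 69*t^2/32 - 157*t/32 + 109/16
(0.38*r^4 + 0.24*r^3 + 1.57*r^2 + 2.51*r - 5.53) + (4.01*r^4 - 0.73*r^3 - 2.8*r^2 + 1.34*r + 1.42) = 4.39*r^4 - 0.49*r^3 - 1.23*r^2 + 3.85*r - 4.11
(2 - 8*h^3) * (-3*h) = 24*h^4 - 6*h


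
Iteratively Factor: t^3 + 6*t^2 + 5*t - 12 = (t + 4)*(t^2 + 2*t - 3) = (t - 1)*(t + 4)*(t + 3)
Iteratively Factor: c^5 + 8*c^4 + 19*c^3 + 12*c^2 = (c + 3)*(c^4 + 5*c^3 + 4*c^2) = c*(c + 3)*(c^3 + 5*c^2 + 4*c) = c*(c + 1)*(c + 3)*(c^2 + 4*c) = c^2*(c + 1)*(c + 3)*(c + 4)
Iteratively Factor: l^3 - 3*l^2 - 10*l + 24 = (l + 3)*(l^2 - 6*l + 8) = (l - 2)*(l + 3)*(l - 4)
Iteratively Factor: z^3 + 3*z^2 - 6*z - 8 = (z + 4)*(z^2 - z - 2) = (z - 2)*(z + 4)*(z + 1)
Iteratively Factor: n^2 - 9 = (n + 3)*(n - 3)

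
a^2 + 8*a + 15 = (a + 3)*(a + 5)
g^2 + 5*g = g*(g + 5)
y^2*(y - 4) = y^3 - 4*y^2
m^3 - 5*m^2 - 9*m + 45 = (m - 5)*(m - 3)*(m + 3)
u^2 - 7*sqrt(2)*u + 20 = (u - 5*sqrt(2))*(u - 2*sqrt(2))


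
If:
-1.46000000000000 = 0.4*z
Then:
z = -3.65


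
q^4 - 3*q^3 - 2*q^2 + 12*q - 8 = (q - 2)^2*(q - 1)*(q + 2)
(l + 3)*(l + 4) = l^2 + 7*l + 12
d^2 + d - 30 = (d - 5)*(d + 6)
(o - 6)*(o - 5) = o^2 - 11*o + 30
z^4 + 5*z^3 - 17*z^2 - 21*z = z*(z - 3)*(z + 1)*(z + 7)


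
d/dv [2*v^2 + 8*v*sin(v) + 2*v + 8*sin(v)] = 8*v*cos(v) + 4*v + 8*sqrt(2)*sin(v + pi/4) + 2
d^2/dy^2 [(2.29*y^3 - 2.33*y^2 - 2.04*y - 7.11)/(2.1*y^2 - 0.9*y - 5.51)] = (-2.8421709430404e-14*y^5 + 1.4210854715202e-14*y^4 + 29.90478*y^3 - 281.75652*y^2 + 356.146134*y - 297.303166)/(9.261*y^6 - 11.907*y^5 - 67.7943*y^4 + 61.7544*y^3 + 177.87933*y^2 - 81.97227*y - 167.284151)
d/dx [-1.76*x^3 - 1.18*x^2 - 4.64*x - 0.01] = -5.28*x^2 - 2.36*x - 4.64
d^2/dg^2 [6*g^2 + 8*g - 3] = 12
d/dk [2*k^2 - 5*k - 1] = 4*k - 5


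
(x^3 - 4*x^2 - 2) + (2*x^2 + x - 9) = x^3 - 2*x^2 + x - 11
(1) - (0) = 1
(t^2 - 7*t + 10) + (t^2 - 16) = 2*t^2 - 7*t - 6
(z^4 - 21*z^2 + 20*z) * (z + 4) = z^5 + 4*z^4 - 21*z^3 - 64*z^2 + 80*z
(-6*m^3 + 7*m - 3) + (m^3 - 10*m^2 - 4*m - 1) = -5*m^3 - 10*m^2 + 3*m - 4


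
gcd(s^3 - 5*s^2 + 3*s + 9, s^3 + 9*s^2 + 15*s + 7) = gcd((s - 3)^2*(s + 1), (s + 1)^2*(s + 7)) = s + 1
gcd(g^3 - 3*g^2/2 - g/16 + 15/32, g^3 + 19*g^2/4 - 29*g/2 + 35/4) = g - 5/4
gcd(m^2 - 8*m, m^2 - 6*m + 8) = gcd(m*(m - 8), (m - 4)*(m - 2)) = 1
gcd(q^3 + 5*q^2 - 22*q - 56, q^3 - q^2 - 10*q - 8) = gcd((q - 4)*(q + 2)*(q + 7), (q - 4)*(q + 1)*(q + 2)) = q^2 - 2*q - 8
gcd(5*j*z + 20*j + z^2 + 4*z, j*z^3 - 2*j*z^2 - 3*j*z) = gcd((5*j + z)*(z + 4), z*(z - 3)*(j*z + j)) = 1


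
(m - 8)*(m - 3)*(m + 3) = m^3 - 8*m^2 - 9*m + 72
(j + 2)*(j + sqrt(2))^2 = j^3 + 2*j^2 + 2*sqrt(2)*j^2 + 2*j + 4*sqrt(2)*j + 4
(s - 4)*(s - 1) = s^2 - 5*s + 4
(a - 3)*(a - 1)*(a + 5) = a^3 + a^2 - 17*a + 15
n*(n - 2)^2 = n^3 - 4*n^2 + 4*n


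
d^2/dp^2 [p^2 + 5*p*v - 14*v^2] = 2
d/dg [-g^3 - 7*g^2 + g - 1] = -3*g^2 - 14*g + 1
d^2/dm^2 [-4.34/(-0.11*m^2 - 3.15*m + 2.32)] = (-0.105028*m^2 - 3.00762*m + 4.34*(0.22*m + 3.15)*(0.44*m + 6.3) + 2.215136)/(0.11*m^2 + 3.15*m - 2.32)^3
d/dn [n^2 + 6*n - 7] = 2*n + 6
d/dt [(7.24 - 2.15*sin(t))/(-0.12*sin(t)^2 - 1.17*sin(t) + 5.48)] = (-0.258*sin(t)^2 + 1.7376*sin(t) - 3.3112)*cos(t)/(0.0144*sin(t)^4 + 0.2808*sin(t)^3 + 0.0536999999999996*sin(t)^2 - 12.8232*sin(t) + 30.0304)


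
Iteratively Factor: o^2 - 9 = (o - 3)*(o + 3)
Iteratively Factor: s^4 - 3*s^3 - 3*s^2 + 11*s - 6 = (s + 2)*(s^3 - 5*s^2 + 7*s - 3) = (s - 1)*(s + 2)*(s^2 - 4*s + 3) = (s - 3)*(s - 1)*(s + 2)*(s - 1)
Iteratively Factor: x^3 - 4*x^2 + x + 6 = (x + 1)*(x^2 - 5*x + 6) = (x - 2)*(x + 1)*(x - 3)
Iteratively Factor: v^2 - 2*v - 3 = (v - 3)*(v + 1)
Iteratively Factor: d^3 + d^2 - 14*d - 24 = (d + 3)*(d^2 - 2*d - 8) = (d - 4)*(d + 3)*(d + 2)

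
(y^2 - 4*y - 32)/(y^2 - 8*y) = (y + 4)/y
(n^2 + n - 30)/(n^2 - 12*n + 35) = (n + 6)/(n - 7)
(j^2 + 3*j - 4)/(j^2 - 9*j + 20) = (j^2 + 3*j - 4)/(j^2 - 9*j + 20)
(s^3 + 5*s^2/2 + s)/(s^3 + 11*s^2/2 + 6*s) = (2*s^2 + 5*s + 2)/(2*s^2 + 11*s + 12)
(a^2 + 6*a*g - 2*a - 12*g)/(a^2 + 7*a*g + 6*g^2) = (a - 2)/(a + g)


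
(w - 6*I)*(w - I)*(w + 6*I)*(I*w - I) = I*w^4 + w^3 - I*w^3 - w^2 + 36*I*w^2 + 36*w - 36*I*w - 36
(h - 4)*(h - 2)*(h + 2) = h^3 - 4*h^2 - 4*h + 16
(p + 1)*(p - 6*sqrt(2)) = p^2 - 6*sqrt(2)*p + p - 6*sqrt(2)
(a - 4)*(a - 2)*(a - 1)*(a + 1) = a^4 - 6*a^3 + 7*a^2 + 6*a - 8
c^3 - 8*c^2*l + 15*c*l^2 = c*(c - 5*l)*(c - 3*l)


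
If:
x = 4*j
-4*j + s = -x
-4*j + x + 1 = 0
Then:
No Solution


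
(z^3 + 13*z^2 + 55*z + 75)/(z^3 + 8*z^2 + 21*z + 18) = (z^2 + 10*z + 25)/(z^2 + 5*z + 6)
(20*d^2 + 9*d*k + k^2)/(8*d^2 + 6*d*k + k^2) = (5*d + k)/(2*d + k)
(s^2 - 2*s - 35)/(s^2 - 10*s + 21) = (s + 5)/(s - 3)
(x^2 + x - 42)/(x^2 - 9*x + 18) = (x + 7)/(x - 3)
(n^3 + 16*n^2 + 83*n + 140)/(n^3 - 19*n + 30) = (n^2 + 11*n + 28)/(n^2 - 5*n + 6)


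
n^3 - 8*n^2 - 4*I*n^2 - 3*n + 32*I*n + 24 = (n - 8)*(n - 3*I)*(n - I)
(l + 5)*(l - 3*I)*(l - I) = l^3 + 5*l^2 - 4*I*l^2 - 3*l - 20*I*l - 15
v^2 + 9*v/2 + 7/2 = (v + 1)*(v + 7/2)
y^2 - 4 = (y - 2)*(y + 2)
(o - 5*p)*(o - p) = o^2 - 6*o*p + 5*p^2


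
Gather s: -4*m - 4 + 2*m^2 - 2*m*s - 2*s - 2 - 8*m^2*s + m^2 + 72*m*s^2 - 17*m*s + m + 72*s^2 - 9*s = 3*m^2 - 3*m + s^2*(72*m + 72) + s*(-8*m^2 - 19*m - 11) - 6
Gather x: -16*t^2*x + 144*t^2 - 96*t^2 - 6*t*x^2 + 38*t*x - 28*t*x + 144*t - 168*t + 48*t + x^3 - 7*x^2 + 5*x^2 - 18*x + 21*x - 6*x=48*t^2 + 24*t + x^3 + x^2*(-6*t - 2) + x*(-16*t^2 + 10*t - 3)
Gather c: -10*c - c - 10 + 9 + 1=-11*c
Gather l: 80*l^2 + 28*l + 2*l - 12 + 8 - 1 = 80*l^2 + 30*l - 5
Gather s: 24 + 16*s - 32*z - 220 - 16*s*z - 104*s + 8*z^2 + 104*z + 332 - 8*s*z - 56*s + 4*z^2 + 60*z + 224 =s*(-24*z - 144) + 12*z^2 + 132*z + 360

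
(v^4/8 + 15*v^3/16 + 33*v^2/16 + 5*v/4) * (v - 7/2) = v^5/8 + v^4/2 - 39*v^3/32 - 191*v^2/32 - 35*v/8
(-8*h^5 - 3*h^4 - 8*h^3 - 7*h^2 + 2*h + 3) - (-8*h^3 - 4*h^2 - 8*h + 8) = -8*h^5 - 3*h^4 - 3*h^2 + 10*h - 5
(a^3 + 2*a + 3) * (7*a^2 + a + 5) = 7*a^5 + a^4 + 19*a^3 + 23*a^2 + 13*a + 15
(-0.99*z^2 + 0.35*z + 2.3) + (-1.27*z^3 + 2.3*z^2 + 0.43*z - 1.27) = -1.27*z^3 + 1.31*z^2 + 0.78*z + 1.03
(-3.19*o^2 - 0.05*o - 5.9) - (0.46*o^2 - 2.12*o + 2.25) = -3.65*o^2 + 2.07*o - 8.15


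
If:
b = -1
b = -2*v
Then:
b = -1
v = 1/2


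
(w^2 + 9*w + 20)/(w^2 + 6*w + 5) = (w + 4)/(w + 1)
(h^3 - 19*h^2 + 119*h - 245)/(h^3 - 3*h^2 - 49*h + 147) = (h^2 - 12*h + 35)/(h^2 + 4*h - 21)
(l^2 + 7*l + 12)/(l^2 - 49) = (l^2 + 7*l + 12)/(l^2 - 49)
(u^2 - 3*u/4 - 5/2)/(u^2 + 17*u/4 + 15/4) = (u - 2)/(u + 3)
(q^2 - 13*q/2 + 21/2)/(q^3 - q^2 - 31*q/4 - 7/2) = 2*(q - 3)/(2*q^2 + 5*q + 2)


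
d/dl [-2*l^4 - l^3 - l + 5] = -8*l^3 - 3*l^2 - 1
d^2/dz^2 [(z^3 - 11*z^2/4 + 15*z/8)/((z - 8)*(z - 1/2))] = 4*(187*z^3 - 276*z^2 + 102*z + 79)/(8*z^6 - 204*z^5 + 1830*z^4 - 6545*z^3 + 7320*z^2 - 3264*z + 512)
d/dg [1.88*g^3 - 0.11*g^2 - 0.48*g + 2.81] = 5.64*g^2 - 0.22*g - 0.48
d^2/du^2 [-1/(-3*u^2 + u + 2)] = 2*(9*u^2 - 3*u - (6*u - 1)^2 - 6)/(-3*u^2 + u + 2)^3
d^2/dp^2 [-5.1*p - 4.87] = 0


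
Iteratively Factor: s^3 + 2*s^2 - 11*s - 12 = (s - 3)*(s^2 + 5*s + 4) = (s - 3)*(s + 4)*(s + 1)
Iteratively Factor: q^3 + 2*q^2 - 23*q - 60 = (q + 3)*(q^2 - q - 20) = (q - 5)*(q + 3)*(q + 4)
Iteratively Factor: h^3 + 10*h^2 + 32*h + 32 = (h + 4)*(h^2 + 6*h + 8) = (h + 4)^2*(h + 2)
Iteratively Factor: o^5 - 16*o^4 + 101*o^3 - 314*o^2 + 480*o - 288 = (o - 4)*(o^4 - 12*o^3 + 53*o^2 - 102*o + 72) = (o - 4)*(o - 3)*(o^3 - 9*o^2 + 26*o - 24) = (o - 4)*(o - 3)^2*(o^2 - 6*o + 8) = (o - 4)*(o - 3)^2*(o - 2)*(o - 4)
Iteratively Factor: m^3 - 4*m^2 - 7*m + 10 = (m - 1)*(m^2 - 3*m - 10) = (m - 5)*(m - 1)*(m + 2)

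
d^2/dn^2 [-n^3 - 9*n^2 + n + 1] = -6*n - 18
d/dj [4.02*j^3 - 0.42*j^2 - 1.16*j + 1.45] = 12.06*j^2 - 0.84*j - 1.16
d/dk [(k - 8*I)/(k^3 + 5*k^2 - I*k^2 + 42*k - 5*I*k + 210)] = (-2*k^3 + k^2*(-5 + 25*I) + k*(16 + 80*I) + 250 + 336*I)/(k^6 + k^5*(10 - 2*I) + k^4*(108 - 20*I) + k^3*(830 - 134*I) + k^2*(3839 - 840*I) + k*(17640 - 2100*I) + 44100)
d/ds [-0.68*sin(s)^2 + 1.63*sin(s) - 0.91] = (1.63 - 1.36*sin(s))*cos(s)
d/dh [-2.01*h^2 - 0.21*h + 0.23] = -4.02*h - 0.21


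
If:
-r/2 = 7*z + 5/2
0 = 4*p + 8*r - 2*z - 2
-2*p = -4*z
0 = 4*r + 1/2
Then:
No Solution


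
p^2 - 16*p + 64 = (p - 8)^2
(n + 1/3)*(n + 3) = n^2 + 10*n/3 + 1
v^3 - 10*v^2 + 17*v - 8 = (v - 8)*(v - 1)^2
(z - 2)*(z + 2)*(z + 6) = z^3 + 6*z^2 - 4*z - 24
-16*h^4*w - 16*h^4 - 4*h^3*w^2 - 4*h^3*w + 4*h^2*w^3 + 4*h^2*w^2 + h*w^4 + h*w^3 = (-2*h + w)*(2*h + w)*(4*h + w)*(h*w + h)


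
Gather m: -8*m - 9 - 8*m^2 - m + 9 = -8*m^2 - 9*m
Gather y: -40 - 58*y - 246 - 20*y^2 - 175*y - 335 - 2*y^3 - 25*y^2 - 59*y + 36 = -2*y^3 - 45*y^2 - 292*y - 585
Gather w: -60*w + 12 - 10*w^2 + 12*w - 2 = -10*w^2 - 48*w + 10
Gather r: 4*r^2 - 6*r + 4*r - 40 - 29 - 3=4*r^2 - 2*r - 72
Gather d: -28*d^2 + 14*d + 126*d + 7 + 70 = -28*d^2 + 140*d + 77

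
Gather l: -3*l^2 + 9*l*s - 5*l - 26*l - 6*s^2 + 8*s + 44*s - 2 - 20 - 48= -3*l^2 + l*(9*s - 31) - 6*s^2 + 52*s - 70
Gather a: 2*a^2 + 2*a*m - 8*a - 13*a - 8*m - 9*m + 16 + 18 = 2*a^2 + a*(2*m - 21) - 17*m + 34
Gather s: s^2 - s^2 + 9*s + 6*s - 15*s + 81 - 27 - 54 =0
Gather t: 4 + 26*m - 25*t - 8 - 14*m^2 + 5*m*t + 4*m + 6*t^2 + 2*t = -14*m^2 + 30*m + 6*t^2 + t*(5*m - 23) - 4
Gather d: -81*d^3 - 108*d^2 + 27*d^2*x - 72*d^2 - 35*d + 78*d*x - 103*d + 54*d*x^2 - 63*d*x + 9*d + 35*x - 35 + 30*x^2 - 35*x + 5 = -81*d^3 + d^2*(27*x - 180) + d*(54*x^2 + 15*x - 129) + 30*x^2 - 30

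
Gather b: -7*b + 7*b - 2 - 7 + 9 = 0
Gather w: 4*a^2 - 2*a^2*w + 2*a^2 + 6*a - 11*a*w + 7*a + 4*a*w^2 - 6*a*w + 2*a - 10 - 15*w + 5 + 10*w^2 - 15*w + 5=6*a^2 + 15*a + w^2*(4*a + 10) + w*(-2*a^2 - 17*a - 30)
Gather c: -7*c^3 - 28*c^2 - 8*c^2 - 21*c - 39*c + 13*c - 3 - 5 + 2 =-7*c^3 - 36*c^2 - 47*c - 6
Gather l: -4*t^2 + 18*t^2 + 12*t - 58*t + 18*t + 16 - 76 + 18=14*t^2 - 28*t - 42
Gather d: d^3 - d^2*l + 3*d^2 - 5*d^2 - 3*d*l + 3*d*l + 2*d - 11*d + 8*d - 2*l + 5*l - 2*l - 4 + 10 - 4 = d^3 + d^2*(-l - 2) - d + l + 2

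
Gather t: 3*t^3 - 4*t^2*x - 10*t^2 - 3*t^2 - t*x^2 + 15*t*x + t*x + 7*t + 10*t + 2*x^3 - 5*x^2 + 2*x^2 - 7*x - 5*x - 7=3*t^3 + t^2*(-4*x - 13) + t*(-x^2 + 16*x + 17) + 2*x^3 - 3*x^2 - 12*x - 7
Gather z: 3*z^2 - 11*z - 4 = 3*z^2 - 11*z - 4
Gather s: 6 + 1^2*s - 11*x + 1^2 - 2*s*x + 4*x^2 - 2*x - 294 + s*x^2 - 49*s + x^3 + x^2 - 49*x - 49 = s*(x^2 - 2*x - 48) + x^3 + 5*x^2 - 62*x - 336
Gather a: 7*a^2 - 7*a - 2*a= 7*a^2 - 9*a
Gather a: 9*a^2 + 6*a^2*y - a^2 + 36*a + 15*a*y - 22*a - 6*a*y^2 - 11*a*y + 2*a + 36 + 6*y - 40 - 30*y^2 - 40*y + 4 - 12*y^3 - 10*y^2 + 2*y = a^2*(6*y + 8) + a*(-6*y^2 + 4*y + 16) - 12*y^3 - 40*y^2 - 32*y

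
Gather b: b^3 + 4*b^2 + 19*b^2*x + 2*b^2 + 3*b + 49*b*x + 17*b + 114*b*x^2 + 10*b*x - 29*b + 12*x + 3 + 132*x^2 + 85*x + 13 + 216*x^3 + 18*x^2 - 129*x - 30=b^3 + b^2*(19*x + 6) + b*(114*x^2 + 59*x - 9) + 216*x^3 + 150*x^2 - 32*x - 14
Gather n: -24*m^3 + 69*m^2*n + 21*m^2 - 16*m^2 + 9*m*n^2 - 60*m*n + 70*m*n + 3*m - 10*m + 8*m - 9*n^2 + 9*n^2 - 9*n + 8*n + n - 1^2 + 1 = -24*m^3 + 5*m^2 + 9*m*n^2 + m + n*(69*m^2 + 10*m)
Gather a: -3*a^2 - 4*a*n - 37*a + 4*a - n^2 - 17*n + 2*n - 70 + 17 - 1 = -3*a^2 + a*(-4*n - 33) - n^2 - 15*n - 54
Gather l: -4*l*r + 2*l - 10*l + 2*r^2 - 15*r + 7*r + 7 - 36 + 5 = l*(-4*r - 8) + 2*r^2 - 8*r - 24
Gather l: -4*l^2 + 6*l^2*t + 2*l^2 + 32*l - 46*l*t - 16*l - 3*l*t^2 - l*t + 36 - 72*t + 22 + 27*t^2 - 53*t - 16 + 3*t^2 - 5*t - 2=l^2*(6*t - 2) + l*(-3*t^2 - 47*t + 16) + 30*t^2 - 130*t + 40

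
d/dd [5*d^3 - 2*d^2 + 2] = d*(15*d - 4)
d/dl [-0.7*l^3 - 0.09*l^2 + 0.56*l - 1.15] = -2.1*l^2 - 0.18*l + 0.56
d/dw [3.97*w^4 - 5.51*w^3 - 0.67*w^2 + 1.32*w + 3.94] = 15.88*w^3 - 16.53*w^2 - 1.34*w + 1.32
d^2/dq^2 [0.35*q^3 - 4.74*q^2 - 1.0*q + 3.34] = 2.1*q - 9.48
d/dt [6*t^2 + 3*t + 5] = 12*t + 3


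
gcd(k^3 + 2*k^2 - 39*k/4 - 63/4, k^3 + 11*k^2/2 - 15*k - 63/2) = k^2 - 3*k/2 - 9/2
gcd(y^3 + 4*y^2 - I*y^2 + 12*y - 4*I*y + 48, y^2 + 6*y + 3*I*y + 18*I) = y + 3*I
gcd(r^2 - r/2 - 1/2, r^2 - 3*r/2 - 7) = 1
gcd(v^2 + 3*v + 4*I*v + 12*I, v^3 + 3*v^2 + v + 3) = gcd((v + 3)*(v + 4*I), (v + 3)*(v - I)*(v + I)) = v + 3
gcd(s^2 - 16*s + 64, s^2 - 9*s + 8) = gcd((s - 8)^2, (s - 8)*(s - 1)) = s - 8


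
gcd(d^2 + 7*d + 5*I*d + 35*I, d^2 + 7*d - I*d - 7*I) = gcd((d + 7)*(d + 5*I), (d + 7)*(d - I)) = d + 7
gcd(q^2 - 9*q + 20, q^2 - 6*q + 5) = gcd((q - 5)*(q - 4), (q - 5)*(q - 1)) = q - 5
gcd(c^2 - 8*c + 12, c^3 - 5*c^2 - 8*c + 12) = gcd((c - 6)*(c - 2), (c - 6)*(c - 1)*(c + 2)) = c - 6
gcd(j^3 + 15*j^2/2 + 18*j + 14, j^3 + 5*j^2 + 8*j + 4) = j^2 + 4*j + 4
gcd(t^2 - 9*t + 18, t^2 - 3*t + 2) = 1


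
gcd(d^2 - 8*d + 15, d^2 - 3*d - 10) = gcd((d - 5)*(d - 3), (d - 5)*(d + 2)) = d - 5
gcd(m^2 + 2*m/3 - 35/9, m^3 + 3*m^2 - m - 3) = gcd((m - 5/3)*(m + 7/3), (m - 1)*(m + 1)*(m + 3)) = 1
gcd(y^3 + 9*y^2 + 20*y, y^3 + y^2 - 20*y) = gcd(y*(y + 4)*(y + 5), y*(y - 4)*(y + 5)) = y^2 + 5*y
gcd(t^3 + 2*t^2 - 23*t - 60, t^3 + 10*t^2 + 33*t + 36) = t^2 + 7*t + 12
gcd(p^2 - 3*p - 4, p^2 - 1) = p + 1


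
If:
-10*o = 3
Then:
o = -3/10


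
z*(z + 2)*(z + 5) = z^3 + 7*z^2 + 10*z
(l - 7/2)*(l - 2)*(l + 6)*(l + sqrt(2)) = l^4 + l^3/2 + sqrt(2)*l^3 - 26*l^2 + sqrt(2)*l^2/2 - 26*sqrt(2)*l + 42*l + 42*sqrt(2)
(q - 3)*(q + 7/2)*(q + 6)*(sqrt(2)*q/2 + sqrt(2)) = sqrt(2)*q^4/2 + 17*sqrt(2)*q^3/4 + 11*sqrt(2)*q^2/4 - 39*sqrt(2)*q - 63*sqrt(2)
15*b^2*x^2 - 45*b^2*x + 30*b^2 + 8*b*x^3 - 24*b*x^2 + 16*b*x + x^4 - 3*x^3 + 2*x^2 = (3*b + x)*(5*b + x)*(x - 2)*(x - 1)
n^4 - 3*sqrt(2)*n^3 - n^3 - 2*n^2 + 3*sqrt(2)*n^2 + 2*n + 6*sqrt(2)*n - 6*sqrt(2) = (n - 1)*(n - 3*sqrt(2))*(n - sqrt(2))*(n + sqrt(2))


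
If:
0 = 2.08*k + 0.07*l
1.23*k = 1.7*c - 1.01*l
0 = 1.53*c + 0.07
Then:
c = -0.05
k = 0.00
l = -0.08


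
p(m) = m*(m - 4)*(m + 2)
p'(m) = m*(m - 4) + m*(m + 2) + (m - 4)*(m + 2) = 3*m^2 - 4*m - 8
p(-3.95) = -61.23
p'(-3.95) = 54.61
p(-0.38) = 2.70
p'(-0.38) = -6.05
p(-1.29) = 4.85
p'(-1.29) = 2.15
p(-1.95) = 0.58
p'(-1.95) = 11.21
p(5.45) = 58.87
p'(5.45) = 59.31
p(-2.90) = -18.01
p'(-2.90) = 28.83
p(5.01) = 35.47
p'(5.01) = 47.26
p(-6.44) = -298.52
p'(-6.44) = 142.18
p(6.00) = 96.00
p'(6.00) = 76.00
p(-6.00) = -240.00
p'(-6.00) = 124.00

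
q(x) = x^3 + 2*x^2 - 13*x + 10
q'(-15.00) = 602.00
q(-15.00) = -2720.00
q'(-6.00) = 71.00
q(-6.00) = -56.00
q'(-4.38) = 27.03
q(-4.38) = 21.28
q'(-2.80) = -0.68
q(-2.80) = 40.13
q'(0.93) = -6.69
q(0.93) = 0.44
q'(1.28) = -2.96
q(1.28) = -1.27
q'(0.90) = -6.97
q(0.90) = 0.65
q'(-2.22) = -7.09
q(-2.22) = 37.78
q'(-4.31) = 25.49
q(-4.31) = 23.12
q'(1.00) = -6.00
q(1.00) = 0.00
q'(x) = 3*x^2 + 4*x - 13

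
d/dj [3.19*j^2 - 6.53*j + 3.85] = 6.38*j - 6.53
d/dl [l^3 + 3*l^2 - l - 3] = 3*l^2 + 6*l - 1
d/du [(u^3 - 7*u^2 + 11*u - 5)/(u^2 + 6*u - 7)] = (u^2 + 14*u - 47)/(u^2 + 14*u + 49)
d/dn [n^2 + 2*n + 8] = 2*n + 2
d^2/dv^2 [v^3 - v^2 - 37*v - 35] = 6*v - 2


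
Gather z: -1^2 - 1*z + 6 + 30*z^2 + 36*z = 30*z^2 + 35*z + 5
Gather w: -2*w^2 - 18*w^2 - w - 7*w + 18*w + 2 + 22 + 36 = -20*w^2 + 10*w + 60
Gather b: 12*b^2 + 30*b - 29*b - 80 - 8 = 12*b^2 + b - 88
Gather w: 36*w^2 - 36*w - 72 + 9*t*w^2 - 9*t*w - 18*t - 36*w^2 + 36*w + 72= 9*t*w^2 - 9*t*w - 18*t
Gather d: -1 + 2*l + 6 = 2*l + 5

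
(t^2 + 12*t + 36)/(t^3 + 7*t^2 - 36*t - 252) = (t + 6)/(t^2 + t - 42)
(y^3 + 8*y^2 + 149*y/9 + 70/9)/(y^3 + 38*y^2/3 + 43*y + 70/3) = (y + 7/3)/(y + 7)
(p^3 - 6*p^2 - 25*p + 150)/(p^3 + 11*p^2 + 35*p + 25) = (p^2 - 11*p + 30)/(p^2 + 6*p + 5)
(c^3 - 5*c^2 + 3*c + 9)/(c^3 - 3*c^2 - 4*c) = (c^2 - 6*c + 9)/(c*(c - 4))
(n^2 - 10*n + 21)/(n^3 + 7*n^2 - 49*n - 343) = (n - 3)/(n^2 + 14*n + 49)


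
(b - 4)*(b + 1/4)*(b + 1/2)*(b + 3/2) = b^4 - 7*b^3/4 - 31*b^2/4 - 77*b/16 - 3/4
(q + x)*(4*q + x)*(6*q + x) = 24*q^3 + 34*q^2*x + 11*q*x^2 + x^3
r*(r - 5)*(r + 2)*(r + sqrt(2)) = r^4 - 3*r^3 + sqrt(2)*r^3 - 10*r^2 - 3*sqrt(2)*r^2 - 10*sqrt(2)*r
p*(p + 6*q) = p^2 + 6*p*q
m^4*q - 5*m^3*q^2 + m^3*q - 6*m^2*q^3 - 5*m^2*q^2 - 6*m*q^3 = m*(m - 6*q)*(m + q)*(m*q + q)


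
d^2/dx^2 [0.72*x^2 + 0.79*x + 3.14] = 1.44000000000000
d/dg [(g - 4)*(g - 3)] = 2*g - 7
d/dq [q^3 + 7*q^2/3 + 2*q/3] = 3*q^2 + 14*q/3 + 2/3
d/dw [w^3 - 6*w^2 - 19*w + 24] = 3*w^2 - 12*w - 19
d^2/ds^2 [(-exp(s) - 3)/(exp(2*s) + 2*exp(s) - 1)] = (-exp(4*s) - 10*exp(3*s) - 24*exp(2*s) - 26*exp(s) - 7)*exp(s)/(exp(6*s) + 6*exp(5*s) + 9*exp(4*s) - 4*exp(3*s) - 9*exp(2*s) + 6*exp(s) - 1)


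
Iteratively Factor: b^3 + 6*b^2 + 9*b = (b + 3)*(b^2 + 3*b) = (b + 3)^2*(b)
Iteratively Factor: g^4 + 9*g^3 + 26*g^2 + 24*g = (g + 4)*(g^3 + 5*g^2 + 6*g) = (g + 2)*(g + 4)*(g^2 + 3*g) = g*(g + 2)*(g + 4)*(g + 3)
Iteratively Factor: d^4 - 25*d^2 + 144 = (d - 4)*(d^3 + 4*d^2 - 9*d - 36) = (d - 4)*(d - 3)*(d^2 + 7*d + 12) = (d - 4)*(d - 3)*(d + 4)*(d + 3)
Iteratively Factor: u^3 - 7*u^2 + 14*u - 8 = (u - 4)*(u^2 - 3*u + 2) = (u - 4)*(u - 1)*(u - 2)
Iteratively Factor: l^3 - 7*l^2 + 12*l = (l - 3)*(l^2 - 4*l) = (l - 4)*(l - 3)*(l)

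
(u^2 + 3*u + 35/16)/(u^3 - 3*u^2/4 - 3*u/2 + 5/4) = (u + 7/4)/(u^2 - 2*u + 1)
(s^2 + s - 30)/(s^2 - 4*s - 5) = (s + 6)/(s + 1)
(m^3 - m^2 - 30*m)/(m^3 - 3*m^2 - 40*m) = (m - 6)/(m - 8)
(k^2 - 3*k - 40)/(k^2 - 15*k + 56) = (k + 5)/(k - 7)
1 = 1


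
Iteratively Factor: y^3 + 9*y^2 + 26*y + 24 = (y + 2)*(y^2 + 7*y + 12) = (y + 2)*(y + 4)*(y + 3)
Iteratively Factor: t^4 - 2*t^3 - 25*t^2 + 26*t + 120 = (t - 3)*(t^3 + t^2 - 22*t - 40) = (t - 3)*(t + 2)*(t^2 - t - 20) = (t - 5)*(t - 3)*(t + 2)*(t + 4)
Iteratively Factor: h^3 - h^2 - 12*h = (h)*(h^2 - h - 12) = h*(h - 4)*(h + 3)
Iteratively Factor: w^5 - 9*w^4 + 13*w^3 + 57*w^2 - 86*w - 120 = (w - 4)*(w^4 - 5*w^3 - 7*w^2 + 29*w + 30) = (w - 5)*(w - 4)*(w^3 - 7*w - 6) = (w - 5)*(w - 4)*(w - 3)*(w^2 + 3*w + 2) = (w - 5)*(w - 4)*(w - 3)*(w + 2)*(w + 1)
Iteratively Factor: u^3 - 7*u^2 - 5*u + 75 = (u - 5)*(u^2 - 2*u - 15) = (u - 5)^2*(u + 3)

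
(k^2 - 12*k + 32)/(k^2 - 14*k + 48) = (k - 4)/(k - 6)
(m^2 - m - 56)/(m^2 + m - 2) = (m^2 - m - 56)/(m^2 + m - 2)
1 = 1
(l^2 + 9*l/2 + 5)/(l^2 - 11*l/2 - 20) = (l + 2)/(l - 8)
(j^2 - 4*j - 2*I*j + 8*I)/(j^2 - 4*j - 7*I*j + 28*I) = (j - 2*I)/(j - 7*I)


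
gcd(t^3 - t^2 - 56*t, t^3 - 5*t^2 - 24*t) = t^2 - 8*t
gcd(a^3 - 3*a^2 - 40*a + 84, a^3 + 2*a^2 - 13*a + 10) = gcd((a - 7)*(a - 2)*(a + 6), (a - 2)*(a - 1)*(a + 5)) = a - 2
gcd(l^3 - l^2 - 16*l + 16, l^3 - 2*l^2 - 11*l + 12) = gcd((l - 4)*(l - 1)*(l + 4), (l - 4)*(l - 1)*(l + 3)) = l^2 - 5*l + 4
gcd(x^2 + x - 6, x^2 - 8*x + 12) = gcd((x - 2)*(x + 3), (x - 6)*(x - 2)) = x - 2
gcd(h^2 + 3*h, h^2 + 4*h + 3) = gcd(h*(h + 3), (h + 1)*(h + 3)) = h + 3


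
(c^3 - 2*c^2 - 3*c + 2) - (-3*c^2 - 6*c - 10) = c^3 + c^2 + 3*c + 12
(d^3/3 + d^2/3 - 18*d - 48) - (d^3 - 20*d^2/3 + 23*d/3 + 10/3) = -2*d^3/3 + 7*d^2 - 77*d/3 - 154/3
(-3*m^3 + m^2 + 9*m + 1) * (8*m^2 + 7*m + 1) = -24*m^5 - 13*m^4 + 76*m^3 + 72*m^2 + 16*m + 1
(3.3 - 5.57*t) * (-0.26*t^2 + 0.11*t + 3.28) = 1.4482*t^3 - 1.4707*t^2 - 17.9066*t + 10.824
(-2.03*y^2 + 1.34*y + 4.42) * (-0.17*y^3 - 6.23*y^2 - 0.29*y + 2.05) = 0.3451*y^5 + 12.4191*y^4 - 8.5109*y^3 - 32.0867*y^2 + 1.4652*y + 9.061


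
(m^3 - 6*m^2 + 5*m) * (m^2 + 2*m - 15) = m^5 - 4*m^4 - 22*m^3 + 100*m^2 - 75*m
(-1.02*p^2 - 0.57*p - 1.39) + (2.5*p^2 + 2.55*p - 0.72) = 1.48*p^2 + 1.98*p - 2.11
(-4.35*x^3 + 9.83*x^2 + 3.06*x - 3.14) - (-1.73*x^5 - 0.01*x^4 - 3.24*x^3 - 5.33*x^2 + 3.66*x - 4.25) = 1.73*x^5 + 0.01*x^4 - 1.11*x^3 + 15.16*x^2 - 0.6*x + 1.11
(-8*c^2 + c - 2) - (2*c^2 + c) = -10*c^2 - 2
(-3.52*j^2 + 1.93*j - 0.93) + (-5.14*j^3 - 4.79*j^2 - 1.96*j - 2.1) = -5.14*j^3 - 8.31*j^2 - 0.03*j - 3.03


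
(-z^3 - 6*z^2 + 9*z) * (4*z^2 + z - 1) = -4*z^5 - 25*z^4 + 31*z^3 + 15*z^2 - 9*z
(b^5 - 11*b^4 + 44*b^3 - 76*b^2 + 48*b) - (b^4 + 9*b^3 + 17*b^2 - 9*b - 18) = b^5 - 12*b^4 + 35*b^3 - 93*b^2 + 57*b + 18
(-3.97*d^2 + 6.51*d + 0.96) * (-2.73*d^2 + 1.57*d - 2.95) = 10.8381*d^4 - 24.0052*d^3 + 19.3114*d^2 - 17.6973*d - 2.832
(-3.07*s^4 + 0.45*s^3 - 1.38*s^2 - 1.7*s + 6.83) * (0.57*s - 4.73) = -1.7499*s^5 + 14.7776*s^4 - 2.9151*s^3 + 5.5584*s^2 + 11.9341*s - 32.3059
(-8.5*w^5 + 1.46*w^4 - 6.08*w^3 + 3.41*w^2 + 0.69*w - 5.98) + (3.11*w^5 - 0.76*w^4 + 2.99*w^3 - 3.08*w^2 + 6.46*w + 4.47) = -5.39*w^5 + 0.7*w^4 - 3.09*w^3 + 0.33*w^2 + 7.15*w - 1.51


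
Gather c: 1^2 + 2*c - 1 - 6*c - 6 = -4*c - 6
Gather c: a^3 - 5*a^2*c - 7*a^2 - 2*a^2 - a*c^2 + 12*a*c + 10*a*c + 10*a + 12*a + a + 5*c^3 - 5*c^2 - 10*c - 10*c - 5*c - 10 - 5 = a^3 - 9*a^2 + 23*a + 5*c^3 + c^2*(-a - 5) + c*(-5*a^2 + 22*a - 25) - 15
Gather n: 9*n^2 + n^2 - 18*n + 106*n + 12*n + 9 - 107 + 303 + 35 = 10*n^2 + 100*n + 240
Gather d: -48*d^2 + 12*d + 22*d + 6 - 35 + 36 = -48*d^2 + 34*d + 7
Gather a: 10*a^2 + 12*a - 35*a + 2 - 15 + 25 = 10*a^2 - 23*a + 12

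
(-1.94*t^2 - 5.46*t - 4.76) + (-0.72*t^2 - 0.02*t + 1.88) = -2.66*t^2 - 5.48*t - 2.88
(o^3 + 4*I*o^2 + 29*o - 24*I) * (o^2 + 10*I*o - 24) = o^5 + 14*I*o^4 - 35*o^3 + 170*I*o^2 - 456*o + 576*I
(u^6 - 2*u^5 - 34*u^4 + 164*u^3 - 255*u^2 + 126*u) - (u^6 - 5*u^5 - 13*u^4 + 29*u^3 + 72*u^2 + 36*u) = 3*u^5 - 21*u^4 + 135*u^3 - 327*u^2 + 90*u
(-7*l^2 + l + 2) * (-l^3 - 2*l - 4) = 7*l^5 - l^4 + 12*l^3 + 26*l^2 - 8*l - 8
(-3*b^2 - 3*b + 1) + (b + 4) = -3*b^2 - 2*b + 5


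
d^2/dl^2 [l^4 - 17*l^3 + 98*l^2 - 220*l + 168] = 12*l^2 - 102*l + 196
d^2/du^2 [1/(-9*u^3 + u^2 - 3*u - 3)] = 2*((27*u - 1)*(9*u^3 - u^2 + 3*u + 3) - (27*u^2 - 2*u + 3)^2)/(9*u^3 - u^2 + 3*u + 3)^3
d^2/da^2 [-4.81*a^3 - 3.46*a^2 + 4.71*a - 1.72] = -28.86*a - 6.92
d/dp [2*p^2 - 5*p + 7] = 4*p - 5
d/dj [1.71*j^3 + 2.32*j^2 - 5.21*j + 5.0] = 5.13*j^2 + 4.64*j - 5.21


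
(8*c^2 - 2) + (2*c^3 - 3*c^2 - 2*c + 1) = 2*c^3 + 5*c^2 - 2*c - 1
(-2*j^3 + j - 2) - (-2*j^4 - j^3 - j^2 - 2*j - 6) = 2*j^4 - j^3 + j^2 + 3*j + 4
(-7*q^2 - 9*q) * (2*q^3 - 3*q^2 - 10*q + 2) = -14*q^5 + 3*q^4 + 97*q^3 + 76*q^2 - 18*q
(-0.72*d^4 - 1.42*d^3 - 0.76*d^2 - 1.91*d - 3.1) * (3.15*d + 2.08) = -2.268*d^5 - 5.9706*d^4 - 5.3476*d^3 - 7.5973*d^2 - 13.7378*d - 6.448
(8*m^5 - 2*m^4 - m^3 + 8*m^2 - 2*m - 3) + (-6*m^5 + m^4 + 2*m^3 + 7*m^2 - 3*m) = 2*m^5 - m^4 + m^3 + 15*m^2 - 5*m - 3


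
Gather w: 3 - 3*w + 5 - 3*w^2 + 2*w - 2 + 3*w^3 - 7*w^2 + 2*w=3*w^3 - 10*w^2 + w + 6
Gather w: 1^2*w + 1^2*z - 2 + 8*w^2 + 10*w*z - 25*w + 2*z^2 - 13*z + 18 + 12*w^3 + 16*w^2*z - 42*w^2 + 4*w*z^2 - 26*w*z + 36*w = 12*w^3 + w^2*(16*z - 34) + w*(4*z^2 - 16*z + 12) + 2*z^2 - 12*z + 16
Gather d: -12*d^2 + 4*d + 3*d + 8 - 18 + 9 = -12*d^2 + 7*d - 1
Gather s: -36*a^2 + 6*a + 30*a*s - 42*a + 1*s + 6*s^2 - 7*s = -36*a^2 - 36*a + 6*s^2 + s*(30*a - 6)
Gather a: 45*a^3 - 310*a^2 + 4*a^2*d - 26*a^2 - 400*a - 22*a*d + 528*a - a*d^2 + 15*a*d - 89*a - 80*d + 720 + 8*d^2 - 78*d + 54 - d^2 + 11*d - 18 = 45*a^3 + a^2*(4*d - 336) + a*(-d^2 - 7*d + 39) + 7*d^2 - 147*d + 756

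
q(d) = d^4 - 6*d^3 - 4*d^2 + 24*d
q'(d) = 4*d^3 - 18*d^2 - 8*d + 24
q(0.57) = 11.37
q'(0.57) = 14.33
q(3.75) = -84.90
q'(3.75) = -48.19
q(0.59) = 11.66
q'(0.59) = 13.84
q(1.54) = 11.18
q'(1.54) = -16.40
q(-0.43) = -10.55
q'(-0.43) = 23.79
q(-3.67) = 336.04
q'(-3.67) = -386.80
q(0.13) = 3.04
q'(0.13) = 22.66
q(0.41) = 8.78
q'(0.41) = 17.97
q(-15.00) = 69615.00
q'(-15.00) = -17406.00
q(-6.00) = 2304.00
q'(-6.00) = -1440.00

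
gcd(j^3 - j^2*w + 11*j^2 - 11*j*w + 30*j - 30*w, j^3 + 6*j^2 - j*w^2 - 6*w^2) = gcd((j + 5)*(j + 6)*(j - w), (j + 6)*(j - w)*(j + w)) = -j^2 + j*w - 6*j + 6*w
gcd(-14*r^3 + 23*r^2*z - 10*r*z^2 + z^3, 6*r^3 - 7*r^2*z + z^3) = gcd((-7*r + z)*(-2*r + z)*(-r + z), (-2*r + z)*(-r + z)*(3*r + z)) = 2*r^2 - 3*r*z + z^2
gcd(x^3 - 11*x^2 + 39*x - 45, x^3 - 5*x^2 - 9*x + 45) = x^2 - 8*x + 15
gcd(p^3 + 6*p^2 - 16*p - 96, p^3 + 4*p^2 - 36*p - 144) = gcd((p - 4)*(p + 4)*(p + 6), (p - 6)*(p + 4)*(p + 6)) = p^2 + 10*p + 24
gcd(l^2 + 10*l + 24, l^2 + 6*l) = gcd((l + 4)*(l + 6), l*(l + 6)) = l + 6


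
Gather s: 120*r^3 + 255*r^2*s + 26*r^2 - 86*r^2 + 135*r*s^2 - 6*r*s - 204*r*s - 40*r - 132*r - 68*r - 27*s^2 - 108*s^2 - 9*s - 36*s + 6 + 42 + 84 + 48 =120*r^3 - 60*r^2 - 240*r + s^2*(135*r - 135) + s*(255*r^2 - 210*r - 45) + 180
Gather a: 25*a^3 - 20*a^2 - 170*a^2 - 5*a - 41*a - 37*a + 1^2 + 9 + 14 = 25*a^3 - 190*a^2 - 83*a + 24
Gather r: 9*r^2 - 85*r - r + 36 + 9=9*r^2 - 86*r + 45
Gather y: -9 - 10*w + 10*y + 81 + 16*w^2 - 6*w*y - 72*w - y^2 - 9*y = 16*w^2 - 82*w - y^2 + y*(1 - 6*w) + 72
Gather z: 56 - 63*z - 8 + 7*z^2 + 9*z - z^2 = 6*z^2 - 54*z + 48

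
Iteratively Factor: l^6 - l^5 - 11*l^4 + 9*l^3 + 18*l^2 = (l + 1)*(l^5 - 2*l^4 - 9*l^3 + 18*l^2) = (l + 1)*(l + 3)*(l^4 - 5*l^3 + 6*l^2) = l*(l + 1)*(l + 3)*(l^3 - 5*l^2 + 6*l) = l^2*(l + 1)*(l + 3)*(l^2 - 5*l + 6) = l^2*(l - 3)*(l + 1)*(l + 3)*(l - 2)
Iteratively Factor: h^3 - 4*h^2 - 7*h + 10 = (h - 1)*(h^2 - 3*h - 10) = (h - 5)*(h - 1)*(h + 2)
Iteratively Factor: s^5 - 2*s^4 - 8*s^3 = (s)*(s^4 - 2*s^3 - 8*s^2) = s^2*(s^3 - 2*s^2 - 8*s) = s^2*(s + 2)*(s^2 - 4*s) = s^2*(s - 4)*(s + 2)*(s)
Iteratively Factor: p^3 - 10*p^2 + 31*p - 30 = (p - 5)*(p^2 - 5*p + 6) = (p - 5)*(p - 2)*(p - 3)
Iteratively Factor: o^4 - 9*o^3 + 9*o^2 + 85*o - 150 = (o - 5)*(o^3 - 4*o^2 - 11*o + 30) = (o - 5)^2*(o^2 + o - 6) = (o - 5)^2*(o + 3)*(o - 2)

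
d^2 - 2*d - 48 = (d - 8)*(d + 6)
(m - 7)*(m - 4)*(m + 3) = m^3 - 8*m^2 - 5*m + 84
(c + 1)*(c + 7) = c^2 + 8*c + 7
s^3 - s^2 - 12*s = s*(s - 4)*(s + 3)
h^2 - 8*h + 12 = (h - 6)*(h - 2)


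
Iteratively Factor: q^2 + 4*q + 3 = (q + 3)*(q + 1)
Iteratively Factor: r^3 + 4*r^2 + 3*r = (r + 1)*(r^2 + 3*r) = (r + 1)*(r + 3)*(r)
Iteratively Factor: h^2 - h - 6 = (h + 2)*(h - 3)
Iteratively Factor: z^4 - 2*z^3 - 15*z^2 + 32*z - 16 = (z - 4)*(z^3 + 2*z^2 - 7*z + 4) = (z - 4)*(z + 4)*(z^2 - 2*z + 1) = (z - 4)*(z - 1)*(z + 4)*(z - 1)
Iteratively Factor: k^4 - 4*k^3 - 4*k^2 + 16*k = (k - 4)*(k^3 - 4*k) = k*(k - 4)*(k^2 - 4) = k*(k - 4)*(k + 2)*(k - 2)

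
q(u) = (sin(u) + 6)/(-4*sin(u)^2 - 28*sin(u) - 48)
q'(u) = (8*sin(u)*cos(u) + 28*cos(u))*(sin(u) + 6)/(-4*sin(u)^2 - 28*sin(u) - 48)^2 + cos(u)/(-4*sin(u)^2 - 28*sin(u) - 48)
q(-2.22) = -0.18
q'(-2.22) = -0.06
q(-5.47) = -0.10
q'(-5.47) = 0.02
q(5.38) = -0.18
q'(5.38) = 0.06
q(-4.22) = -0.09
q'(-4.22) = -0.01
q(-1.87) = -0.20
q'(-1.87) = -0.04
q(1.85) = -0.09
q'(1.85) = -0.01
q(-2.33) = -0.18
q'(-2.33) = -0.07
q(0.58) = -0.10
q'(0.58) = 0.03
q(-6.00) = -0.11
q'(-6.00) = 0.04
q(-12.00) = -0.10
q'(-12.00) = 0.03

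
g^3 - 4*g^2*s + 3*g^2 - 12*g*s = g*(g + 3)*(g - 4*s)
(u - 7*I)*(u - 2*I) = u^2 - 9*I*u - 14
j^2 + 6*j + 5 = (j + 1)*(j + 5)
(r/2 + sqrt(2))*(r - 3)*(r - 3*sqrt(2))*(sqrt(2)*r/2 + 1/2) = sqrt(2)*r^4/4 - 3*sqrt(2)*r^3/4 - r^3/4 - 13*sqrt(2)*r^2/4 + 3*r^2/4 - 3*r + 39*sqrt(2)*r/4 + 9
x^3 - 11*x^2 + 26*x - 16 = (x - 8)*(x - 2)*(x - 1)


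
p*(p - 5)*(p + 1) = p^3 - 4*p^2 - 5*p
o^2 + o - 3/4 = (o - 1/2)*(o + 3/2)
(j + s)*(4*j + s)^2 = 16*j^3 + 24*j^2*s + 9*j*s^2 + s^3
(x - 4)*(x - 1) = x^2 - 5*x + 4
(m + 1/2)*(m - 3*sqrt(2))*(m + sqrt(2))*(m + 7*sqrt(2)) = m^4 + m^3/2 + 5*sqrt(2)*m^3 - 34*m^2 + 5*sqrt(2)*m^2/2 - 42*sqrt(2)*m - 17*m - 21*sqrt(2)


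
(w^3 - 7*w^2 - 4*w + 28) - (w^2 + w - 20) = w^3 - 8*w^2 - 5*w + 48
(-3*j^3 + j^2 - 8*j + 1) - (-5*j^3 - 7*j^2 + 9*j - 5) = 2*j^3 + 8*j^2 - 17*j + 6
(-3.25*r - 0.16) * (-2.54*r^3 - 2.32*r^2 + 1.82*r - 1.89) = 8.255*r^4 + 7.9464*r^3 - 5.5438*r^2 + 5.8513*r + 0.3024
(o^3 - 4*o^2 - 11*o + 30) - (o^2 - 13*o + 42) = o^3 - 5*o^2 + 2*o - 12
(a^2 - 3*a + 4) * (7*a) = 7*a^3 - 21*a^2 + 28*a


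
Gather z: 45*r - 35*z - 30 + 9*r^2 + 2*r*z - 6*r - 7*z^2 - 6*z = 9*r^2 + 39*r - 7*z^2 + z*(2*r - 41) - 30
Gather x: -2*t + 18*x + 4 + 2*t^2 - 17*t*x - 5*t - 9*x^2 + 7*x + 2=2*t^2 - 7*t - 9*x^2 + x*(25 - 17*t) + 6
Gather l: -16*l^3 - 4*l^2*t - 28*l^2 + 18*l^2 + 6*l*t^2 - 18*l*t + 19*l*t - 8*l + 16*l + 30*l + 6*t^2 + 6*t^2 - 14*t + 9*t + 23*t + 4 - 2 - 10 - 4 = -16*l^3 + l^2*(-4*t - 10) + l*(6*t^2 + t + 38) + 12*t^2 + 18*t - 12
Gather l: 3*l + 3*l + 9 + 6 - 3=6*l + 12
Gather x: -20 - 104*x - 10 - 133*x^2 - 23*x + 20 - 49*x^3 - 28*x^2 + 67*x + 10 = -49*x^3 - 161*x^2 - 60*x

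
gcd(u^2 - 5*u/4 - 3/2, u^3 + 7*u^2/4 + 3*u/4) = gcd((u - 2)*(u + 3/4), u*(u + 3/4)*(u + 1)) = u + 3/4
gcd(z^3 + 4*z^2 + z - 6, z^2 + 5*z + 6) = z^2 + 5*z + 6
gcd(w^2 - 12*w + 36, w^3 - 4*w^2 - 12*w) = w - 6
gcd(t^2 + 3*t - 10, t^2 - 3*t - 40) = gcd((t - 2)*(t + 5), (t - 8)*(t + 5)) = t + 5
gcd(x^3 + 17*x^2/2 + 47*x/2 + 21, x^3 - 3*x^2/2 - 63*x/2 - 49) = x^2 + 11*x/2 + 7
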